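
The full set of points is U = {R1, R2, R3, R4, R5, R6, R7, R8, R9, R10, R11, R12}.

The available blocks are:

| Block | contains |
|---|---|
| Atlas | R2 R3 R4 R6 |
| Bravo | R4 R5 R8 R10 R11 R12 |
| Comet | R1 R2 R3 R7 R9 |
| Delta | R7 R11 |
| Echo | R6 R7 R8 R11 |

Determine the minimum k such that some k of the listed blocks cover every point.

Bravo and Comet and Echo together: Bravo ∪ Comet ∪ Echo = {R1, R2, R3, R4, R5, R6, R7, R8, R9, R10, R11, R12} — every point is covered.
Only Comet contains R1, so Comet is forced; the remaining 7 points need at least 2 more blocks (each remaining block adds at most 6) — so at least 3 blocks are needed, and 3 is optimal.

3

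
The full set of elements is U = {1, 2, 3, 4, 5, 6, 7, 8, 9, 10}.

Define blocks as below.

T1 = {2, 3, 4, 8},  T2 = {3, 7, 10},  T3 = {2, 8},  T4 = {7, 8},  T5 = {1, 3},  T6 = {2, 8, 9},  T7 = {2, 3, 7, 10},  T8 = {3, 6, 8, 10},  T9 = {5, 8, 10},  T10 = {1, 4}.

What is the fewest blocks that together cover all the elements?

T2, T6, T8, T9, and T10 cover everything between them: the union {1, 2, 3, 4, 5, 6, 7, 8, 9, 10} is all of U.
No 4 of the 10 blocks cover everything (all 210 combinations miss at least one element), so 5 is optimal.

5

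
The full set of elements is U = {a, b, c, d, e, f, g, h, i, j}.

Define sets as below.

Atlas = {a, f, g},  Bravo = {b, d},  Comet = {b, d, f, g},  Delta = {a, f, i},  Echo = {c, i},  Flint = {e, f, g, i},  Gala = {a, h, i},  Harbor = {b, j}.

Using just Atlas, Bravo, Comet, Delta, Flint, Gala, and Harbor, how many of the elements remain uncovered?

Union of Atlas, Bravo, Comet, Delta, Flint, Gala, Harbor = {a, b, d, e, f, g, h, i, j}.
Not covered: c — 1 element.

1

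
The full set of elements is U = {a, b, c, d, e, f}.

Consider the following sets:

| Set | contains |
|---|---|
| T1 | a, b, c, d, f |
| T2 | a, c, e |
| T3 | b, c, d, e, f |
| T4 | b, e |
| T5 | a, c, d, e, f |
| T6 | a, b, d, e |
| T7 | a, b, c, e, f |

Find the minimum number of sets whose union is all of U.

2

T1 and T3 together: T1 ∪ T3 = {a, b, c, d, e, f} — every element is covered.
No single set has all 6 elements (the largest, T1, has 5), so 2 is optimal.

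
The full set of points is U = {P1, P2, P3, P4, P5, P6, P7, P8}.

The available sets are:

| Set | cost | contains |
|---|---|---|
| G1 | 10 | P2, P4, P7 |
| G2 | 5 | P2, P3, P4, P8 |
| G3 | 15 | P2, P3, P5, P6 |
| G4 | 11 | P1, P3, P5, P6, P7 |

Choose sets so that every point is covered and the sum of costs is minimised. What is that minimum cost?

G2, G4 together cover every point (G2 ∪ G4 = {P1, P2, P3, P4, P5, P6, P7, P8}); total cost 5 + 11 = 16.
No covering selection has total cost below 16.

16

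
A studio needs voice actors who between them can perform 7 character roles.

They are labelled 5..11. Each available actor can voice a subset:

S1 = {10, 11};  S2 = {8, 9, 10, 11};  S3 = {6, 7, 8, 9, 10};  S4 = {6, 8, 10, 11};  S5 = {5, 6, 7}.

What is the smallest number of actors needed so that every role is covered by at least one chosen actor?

Take {S2, S5}. Their union is {5, 6, 7, 8, 9, 10, 11}, which is all 7 roles.
No single actor has all 7 roles (the largest, S3, has 5), so 2 is optimal.

2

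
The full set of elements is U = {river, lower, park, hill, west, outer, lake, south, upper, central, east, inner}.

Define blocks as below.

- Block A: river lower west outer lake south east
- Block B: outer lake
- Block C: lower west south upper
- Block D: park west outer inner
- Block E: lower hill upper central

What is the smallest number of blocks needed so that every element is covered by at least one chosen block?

Take {A, D, E}. Their union is {river, lower, park, hill, west, outer, lake, south, upper, central, east, inner}, which is all 12 elements.
Only A contains river, so A is forced; the remaining 5 elements need at least 2 more blocks (each remaining block adds at most 3) — so at least 3 blocks are needed, and 3 is optimal.

3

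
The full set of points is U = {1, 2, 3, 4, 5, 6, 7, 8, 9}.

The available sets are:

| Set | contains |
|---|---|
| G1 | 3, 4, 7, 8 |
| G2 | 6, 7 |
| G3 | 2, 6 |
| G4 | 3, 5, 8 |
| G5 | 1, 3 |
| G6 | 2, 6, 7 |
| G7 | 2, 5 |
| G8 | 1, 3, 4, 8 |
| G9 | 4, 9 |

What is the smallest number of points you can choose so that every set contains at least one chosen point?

H = {3, 5, 6, 9} meets every set (each contains at least one member of H), and |H| = 4.
The sets G2, G5, G7, G9 are pairwise disjoint, so any hitting set needs a separate point for each — at least 4. Hence 4 is optimal.

4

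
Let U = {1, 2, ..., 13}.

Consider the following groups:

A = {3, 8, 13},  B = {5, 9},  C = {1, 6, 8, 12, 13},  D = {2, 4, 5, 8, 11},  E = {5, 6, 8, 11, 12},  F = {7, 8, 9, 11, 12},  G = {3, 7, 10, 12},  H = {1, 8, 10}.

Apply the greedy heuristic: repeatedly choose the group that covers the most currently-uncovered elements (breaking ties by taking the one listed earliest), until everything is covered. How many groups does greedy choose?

Greedy: pick C (covers 5 new) → pick D (covers 4 new) → pick G (covers 3 new) → pick B (covers 1 new). Total picks: 4.

4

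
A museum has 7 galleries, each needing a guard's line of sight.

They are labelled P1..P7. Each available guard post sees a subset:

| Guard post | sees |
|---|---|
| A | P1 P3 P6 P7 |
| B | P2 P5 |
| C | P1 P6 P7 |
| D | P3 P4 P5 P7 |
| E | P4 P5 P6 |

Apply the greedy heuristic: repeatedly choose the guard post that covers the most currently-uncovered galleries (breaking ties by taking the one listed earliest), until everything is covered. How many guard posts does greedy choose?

Greedy: pick A (covers 4 new) → pick B (covers 2 new) → pick D (covers 1 new). Total picks: 3.

3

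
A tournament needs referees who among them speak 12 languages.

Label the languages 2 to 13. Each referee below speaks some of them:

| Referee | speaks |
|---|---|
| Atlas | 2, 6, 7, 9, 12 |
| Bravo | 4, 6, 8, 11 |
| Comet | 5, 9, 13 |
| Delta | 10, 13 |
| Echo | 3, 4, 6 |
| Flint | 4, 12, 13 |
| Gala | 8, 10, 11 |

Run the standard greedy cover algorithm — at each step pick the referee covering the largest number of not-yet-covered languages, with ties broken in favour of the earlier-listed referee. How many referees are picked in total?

5

Greedy: pick Atlas (covers 5 new) → pick Bravo (covers 3 new) → pick Comet (covers 2 new) → pick Delta (covers 1 new) → pick Echo (covers 1 new). Total picks: 5.
(The true minimum cover uses only 4 referees, so greedy is not optimal here.)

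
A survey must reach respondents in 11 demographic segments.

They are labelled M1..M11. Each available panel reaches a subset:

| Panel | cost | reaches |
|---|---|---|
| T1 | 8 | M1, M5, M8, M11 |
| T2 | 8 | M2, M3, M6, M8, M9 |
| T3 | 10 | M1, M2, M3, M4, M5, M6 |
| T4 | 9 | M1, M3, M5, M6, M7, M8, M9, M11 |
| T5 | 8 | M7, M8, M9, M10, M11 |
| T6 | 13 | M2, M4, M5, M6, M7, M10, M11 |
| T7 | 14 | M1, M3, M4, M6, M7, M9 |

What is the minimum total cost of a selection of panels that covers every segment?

18

T3, T5 together cover every segment (T3 ∪ T5 = {M1, M2, M3, M4, M5, M6, M7, M8, M9, M10, M11}); total cost 10 + 8 = 18.
The greedy pick T4, T6 costs 22; no covering selection beats 18.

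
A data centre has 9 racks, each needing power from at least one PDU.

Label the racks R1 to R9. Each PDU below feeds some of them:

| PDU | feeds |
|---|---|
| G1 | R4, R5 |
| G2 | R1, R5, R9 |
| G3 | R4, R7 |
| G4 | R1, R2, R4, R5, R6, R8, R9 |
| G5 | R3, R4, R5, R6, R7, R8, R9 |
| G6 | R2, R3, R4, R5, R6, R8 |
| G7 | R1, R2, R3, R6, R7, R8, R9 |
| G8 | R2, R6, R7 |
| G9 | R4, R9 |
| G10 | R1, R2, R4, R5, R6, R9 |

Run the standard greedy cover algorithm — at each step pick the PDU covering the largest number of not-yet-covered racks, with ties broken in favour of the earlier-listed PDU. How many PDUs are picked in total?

Greedy: pick G4 (covers 7 new) → pick G5 (covers 2 new). Total picks: 2.

2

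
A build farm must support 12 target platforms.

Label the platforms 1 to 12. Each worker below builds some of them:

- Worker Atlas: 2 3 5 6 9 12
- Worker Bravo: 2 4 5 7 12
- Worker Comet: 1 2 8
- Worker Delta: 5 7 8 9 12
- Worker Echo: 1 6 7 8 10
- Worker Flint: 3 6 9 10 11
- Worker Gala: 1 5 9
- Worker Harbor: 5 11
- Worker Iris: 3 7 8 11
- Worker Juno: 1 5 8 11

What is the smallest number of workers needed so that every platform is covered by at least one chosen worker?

Take {Bravo, Echo, Flint}. Their union is {1, 2, 3, 4, 5, 6, 7, 8, 9, 10, 11, 12}, which is all 12 platforms.
Only Bravo contains 4, so Bravo is forced; the remaining 7 platforms need at least 2 more workers (each remaining worker adds at most 5) — so at least 3 workers are needed, and 3 is optimal.

3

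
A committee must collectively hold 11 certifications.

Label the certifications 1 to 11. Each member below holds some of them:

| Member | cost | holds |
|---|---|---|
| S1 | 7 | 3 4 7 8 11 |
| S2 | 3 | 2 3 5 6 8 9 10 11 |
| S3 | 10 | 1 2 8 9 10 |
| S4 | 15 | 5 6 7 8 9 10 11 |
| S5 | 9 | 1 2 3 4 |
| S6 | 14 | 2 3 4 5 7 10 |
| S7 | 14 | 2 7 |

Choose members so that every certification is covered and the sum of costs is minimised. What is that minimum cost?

19

S1, S2, S5 together cover every certification (S1 ∪ S2 ∪ S5 = {1, 2, 3, 4, 5, 6, 7, 8, 9, 10, 11}); total cost 7 + 3 + 9 = 19.
No covering selection has total cost below 19.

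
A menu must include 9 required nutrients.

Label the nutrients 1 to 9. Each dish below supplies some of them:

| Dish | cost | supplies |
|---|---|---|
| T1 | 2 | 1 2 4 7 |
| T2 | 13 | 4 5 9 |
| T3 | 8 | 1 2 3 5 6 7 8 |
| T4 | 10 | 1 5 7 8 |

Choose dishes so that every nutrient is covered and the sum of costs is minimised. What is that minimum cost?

T2, T3 together cover every nutrient (T2 ∪ T3 = {1, 2, 3, 4, 5, 6, 7, 8, 9}); total cost 13 + 8 = 21.
The greedy pick T1, T3, T2 costs 23; no covering selection beats 21.

21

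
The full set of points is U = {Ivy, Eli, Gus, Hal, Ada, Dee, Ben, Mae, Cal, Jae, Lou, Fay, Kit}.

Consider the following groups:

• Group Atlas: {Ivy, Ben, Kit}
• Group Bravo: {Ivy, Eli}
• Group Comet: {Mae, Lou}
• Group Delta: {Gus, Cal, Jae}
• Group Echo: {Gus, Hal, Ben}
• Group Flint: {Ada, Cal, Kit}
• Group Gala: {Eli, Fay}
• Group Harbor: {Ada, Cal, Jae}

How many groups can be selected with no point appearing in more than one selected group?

Atlas, Comet, Gala, Harbor are pairwise disjoint (Atlas={Ivy,Ben,Kit}; Comet={Mae,Lou}; Gala={Eli,Fay}; Harbor={Ada,Cal,Jae}).
Every remaining group overlaps one of these, and no 5 of the listed groups are pairwise disjoint, so 4 is the maximum.

4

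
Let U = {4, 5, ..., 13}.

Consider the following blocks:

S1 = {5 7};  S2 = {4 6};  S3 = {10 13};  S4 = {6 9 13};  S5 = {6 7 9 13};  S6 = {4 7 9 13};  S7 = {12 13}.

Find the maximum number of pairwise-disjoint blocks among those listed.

3

S1, S2, S3 are pairwise disjoint (S1={5,7}; S2={4,6}; S3={10,13}).
Every remaining block overlaps one of these, and no 4 of the listed blocks are pairwise disjoint, so 3 is the maximum.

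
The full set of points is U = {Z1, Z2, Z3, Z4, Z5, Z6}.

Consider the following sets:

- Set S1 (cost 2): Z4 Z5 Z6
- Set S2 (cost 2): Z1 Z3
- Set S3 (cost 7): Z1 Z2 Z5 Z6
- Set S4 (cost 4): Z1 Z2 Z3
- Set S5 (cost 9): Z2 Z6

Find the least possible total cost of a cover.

6

S1, S4 together cover every point (S1 ∪ S4 = {Z1, Z2, Z3, Z4, Z5, Z6}); total cost 2 + 4 = 6.
The greedy pick S1, S2, S4 costs 8; no covering selection beats 6.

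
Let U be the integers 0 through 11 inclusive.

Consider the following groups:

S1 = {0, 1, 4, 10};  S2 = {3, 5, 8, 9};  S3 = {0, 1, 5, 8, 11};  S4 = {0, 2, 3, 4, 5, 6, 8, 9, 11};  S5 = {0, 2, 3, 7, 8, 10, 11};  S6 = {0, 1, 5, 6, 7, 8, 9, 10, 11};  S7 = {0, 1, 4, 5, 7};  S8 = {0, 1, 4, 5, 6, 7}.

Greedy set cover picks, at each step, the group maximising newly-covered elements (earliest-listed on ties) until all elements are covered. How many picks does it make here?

2

Greedy: pick S4 (covers 9 new) → pick S6 (covers 3 new). Total picks: 2.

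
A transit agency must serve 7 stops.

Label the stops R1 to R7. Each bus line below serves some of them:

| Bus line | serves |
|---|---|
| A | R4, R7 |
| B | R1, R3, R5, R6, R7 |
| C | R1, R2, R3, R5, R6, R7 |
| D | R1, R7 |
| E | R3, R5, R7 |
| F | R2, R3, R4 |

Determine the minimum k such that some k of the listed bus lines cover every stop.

C and F together: C ∪ F = {R1, R2, R3, R4, R5, R6, R7} — every stop is covered.
No single bus line has all 7 stops (the largest, C, has 6), so 2 is optimal.

2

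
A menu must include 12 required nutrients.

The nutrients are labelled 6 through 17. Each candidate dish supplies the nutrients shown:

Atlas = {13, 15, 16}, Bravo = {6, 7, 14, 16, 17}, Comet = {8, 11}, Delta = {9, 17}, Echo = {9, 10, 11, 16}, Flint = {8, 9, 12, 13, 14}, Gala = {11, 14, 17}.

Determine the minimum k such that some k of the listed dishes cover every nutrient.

4

Atlas and Bravo and Echo and Flint together: Atlas ∪ Bravo ∪ Echo ∪ Flint = {6, 7, 8, 9, 10, 11, 12, 13, 14, 15, 16, 17} — every nutrient is covered.
Only Atlas contains 15, so Atlas is forced; the remaining 9 nutrients need at least 3 more dishes (each remaining dish adds at most 4) — so at least 4 dishes are needed, and 4 is optimal.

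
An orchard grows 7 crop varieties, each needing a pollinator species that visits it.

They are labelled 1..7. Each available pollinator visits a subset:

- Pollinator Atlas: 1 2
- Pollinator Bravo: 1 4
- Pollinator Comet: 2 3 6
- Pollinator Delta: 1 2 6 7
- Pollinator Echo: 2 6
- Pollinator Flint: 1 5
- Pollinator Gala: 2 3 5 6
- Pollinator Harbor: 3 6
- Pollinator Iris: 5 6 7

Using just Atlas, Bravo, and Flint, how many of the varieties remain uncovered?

Union of Atlas, Bravo, Flint = {1, 2, 4, 5}.
Not covered: 3, 6, 7 — 3 varieties.

3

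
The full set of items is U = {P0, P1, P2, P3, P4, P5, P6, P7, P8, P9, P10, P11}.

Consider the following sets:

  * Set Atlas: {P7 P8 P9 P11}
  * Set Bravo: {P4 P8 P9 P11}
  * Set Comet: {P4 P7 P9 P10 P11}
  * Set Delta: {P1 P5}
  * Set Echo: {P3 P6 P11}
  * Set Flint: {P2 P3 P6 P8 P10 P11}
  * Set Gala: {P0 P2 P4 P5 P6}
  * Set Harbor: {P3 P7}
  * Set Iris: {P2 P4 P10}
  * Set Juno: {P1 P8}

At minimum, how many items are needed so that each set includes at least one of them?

4

H = {P1, P4, P6, P7} meets every set (each contains at least one member of H), and |H| = 4.
No choice of 3 items meets every set, so 4 is the minimum.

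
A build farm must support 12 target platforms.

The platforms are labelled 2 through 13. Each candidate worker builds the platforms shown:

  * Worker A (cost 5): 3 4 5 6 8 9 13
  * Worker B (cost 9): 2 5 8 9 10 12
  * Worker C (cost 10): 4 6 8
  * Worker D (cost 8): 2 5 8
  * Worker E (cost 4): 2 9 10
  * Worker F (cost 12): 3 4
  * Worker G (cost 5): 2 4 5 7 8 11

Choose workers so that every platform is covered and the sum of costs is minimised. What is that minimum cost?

A, B, G together cover every platform (A ∪ B ∪ G = {2, 3, 4, 5, 6, 7, 8, 9, 10, 11, 12, 13}); total cost 5 + 9 + 5 = 19.
The greedy pick A, G, E, B costs 23; no covering selection beats 19.

19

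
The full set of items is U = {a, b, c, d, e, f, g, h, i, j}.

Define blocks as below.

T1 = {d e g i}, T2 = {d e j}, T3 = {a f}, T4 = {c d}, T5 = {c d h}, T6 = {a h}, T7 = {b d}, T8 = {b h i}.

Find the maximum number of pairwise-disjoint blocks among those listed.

T3, T4, T8 are pairwise disjoint (T3={a,f}; T4={c,d}; T8={b,h,i}).
Every remaining block overlaps one of these, and no 4 of the listed blocks are pairwise disjoint, so 3 is the maximum.

3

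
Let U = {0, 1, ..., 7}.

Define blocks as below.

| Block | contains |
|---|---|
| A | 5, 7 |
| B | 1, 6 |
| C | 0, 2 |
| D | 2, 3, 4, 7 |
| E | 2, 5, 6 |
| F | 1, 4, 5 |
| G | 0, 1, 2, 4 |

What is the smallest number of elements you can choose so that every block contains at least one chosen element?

H = {1, 2, 7} meets every block (each contains at least one member of H), and |H| = 3.
The blocks A, B, C are pairwise disjoint, so any hitting set needs a separate element for each — at least 3. Hence 3 is optimal.

3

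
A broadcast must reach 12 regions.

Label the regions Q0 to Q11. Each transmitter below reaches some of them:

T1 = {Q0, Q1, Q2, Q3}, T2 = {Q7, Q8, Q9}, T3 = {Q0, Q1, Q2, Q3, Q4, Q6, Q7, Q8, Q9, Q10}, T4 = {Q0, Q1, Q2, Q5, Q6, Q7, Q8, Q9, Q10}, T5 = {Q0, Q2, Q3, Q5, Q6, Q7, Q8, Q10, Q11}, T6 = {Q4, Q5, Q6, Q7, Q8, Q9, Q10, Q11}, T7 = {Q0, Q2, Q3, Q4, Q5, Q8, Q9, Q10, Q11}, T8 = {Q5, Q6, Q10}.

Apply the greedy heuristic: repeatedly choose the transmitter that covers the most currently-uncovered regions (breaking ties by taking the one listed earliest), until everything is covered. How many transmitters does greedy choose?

2

Greedy: pick T3 (covers 10 new) → pick T5 (covers 2 new). Total picks: 2.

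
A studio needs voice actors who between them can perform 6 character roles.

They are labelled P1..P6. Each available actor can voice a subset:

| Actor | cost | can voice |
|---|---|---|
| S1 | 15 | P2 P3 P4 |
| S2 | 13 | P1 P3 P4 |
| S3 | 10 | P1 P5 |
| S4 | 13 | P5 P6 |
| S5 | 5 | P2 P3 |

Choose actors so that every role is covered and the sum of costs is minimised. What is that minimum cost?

31

S2, S4, S5 together cover every role (S2 ∪ S4 ∪ S5 = {P1, P2, P3, P4, P5, P6}); total cost 13 + 13 + 5 = 31.
The greedy pick S5, S3, S2, S4 costs 41; no covering selection beats 31.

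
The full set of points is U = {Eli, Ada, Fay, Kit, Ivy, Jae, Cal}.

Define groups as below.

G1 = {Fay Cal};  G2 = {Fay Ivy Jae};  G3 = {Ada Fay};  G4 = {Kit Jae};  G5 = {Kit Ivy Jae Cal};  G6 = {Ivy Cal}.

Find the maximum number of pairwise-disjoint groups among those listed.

G3, G4, G6 are pairwise disjoint (G3={Ada,Fay}; G4={Kit,Jae}; G6={Ivy,Cal}).
Every remaining group overlaps one of these, and no 4 of the listed groups are pairwise disjoint, so 3 is the maximum.

3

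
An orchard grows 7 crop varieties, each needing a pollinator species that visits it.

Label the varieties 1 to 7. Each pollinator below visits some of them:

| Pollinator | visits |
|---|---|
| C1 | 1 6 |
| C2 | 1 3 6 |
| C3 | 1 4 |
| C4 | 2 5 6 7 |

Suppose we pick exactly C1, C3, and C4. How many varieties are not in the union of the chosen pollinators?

1

Union of C1, C3, C4 = {1, 2, 4, 5, 6, 7}.
Not covered: 3 — 1 variety.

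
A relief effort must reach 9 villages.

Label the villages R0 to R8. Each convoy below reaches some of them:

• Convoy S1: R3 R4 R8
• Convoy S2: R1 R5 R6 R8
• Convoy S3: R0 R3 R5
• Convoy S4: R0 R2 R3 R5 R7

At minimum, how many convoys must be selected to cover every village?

S1 and S2 and S4 together: S1 ∪ S2 ∪ S4 = {R0, R1, R2, R3, R4, R5, R6, R7, R8} — every village is covered.
Only S2 contains R1, so S2 is forced; the remaining 5 villages need at least 2 more convoys (each remaining convoy adds at most 4) — so at least 3 convoys are needed, and 3 is optimal.

3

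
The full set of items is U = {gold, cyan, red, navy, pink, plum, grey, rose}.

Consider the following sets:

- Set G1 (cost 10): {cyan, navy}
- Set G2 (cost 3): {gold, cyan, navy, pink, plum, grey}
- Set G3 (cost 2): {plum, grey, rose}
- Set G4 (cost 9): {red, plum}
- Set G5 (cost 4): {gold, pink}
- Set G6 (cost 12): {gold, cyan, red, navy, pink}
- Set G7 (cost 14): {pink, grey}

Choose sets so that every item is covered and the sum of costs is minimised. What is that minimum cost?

G2, G3, G4 together cover every item (G2 ∪ G3 ∪ G4 = {gold, cyan, red, navy, pink, plum, grey, rose}); total cost 3 + 2 + 9 = 14.
No covering selection has total cost below 14.

14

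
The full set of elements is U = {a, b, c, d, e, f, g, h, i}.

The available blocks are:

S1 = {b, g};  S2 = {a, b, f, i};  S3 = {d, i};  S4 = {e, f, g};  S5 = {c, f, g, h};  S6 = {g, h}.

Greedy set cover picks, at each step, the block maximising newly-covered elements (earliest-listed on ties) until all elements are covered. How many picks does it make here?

Greedy: pick S2 (covers 4 new) → pick S5 (covers 3 new) → pick S3 (covers 1 new) → pick S4 (covers 1 new). Total picks: 4.

4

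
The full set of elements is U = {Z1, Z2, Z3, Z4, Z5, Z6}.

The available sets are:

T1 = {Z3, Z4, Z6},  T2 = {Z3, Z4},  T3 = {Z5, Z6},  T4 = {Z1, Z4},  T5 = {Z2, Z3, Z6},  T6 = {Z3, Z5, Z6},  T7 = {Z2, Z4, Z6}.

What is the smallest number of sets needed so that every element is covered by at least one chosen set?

3

T4, T6, and T7 cover everything between them: the union {Z1, Z2, Z3, Z4, Z5, Z6} is all of U.
Only T4 contains Z1, so T4 is forced; the remaining 4 elements need at least 2 more sets (each remaining set adds at most 3) — so at least 3 sets are needed, and 3 is optimal.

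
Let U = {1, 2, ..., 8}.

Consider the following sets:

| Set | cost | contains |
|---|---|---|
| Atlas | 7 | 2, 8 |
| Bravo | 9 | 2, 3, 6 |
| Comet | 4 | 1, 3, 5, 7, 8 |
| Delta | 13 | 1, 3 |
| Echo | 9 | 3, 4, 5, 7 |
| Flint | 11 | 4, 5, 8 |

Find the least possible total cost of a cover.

22

Bravo, Comet, Echo together cover every point (Bravo ∪ Comet ∪ Echo = {1, 2, 3, 4, 5, 6, 7, 8}); total cost 9 + 4 + 9 = 22.
No covering selection has total cost below 22.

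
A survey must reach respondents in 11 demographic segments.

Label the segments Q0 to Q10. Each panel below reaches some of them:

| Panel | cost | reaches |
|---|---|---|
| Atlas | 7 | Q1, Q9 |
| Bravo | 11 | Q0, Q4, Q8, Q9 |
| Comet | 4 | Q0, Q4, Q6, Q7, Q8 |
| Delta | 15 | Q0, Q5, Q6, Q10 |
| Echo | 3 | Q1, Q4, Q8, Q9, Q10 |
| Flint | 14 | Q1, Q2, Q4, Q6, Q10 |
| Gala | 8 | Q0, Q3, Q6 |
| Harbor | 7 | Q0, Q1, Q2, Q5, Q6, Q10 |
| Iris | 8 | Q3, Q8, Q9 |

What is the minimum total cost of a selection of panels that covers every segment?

19

Comet, Harbor, Iris together cover every segment (Comet ∪ Harbor ∪ Iris = {Q0, Q1, Q2, Q3, Q4, Q5, Q6, Q7, Q8, Q9, Q10}); total cost 4 + 7 + 8 = 19.
The greedy pick Echo, Comet, Harbor, Gala costs 22; no covering selection beats 19.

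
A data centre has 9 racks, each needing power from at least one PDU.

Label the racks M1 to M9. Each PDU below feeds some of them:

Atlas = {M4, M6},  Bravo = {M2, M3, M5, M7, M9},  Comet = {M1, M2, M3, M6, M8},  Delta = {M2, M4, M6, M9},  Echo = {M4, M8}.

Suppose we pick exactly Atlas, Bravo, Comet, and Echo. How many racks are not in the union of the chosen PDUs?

0

Union of Atlas, Bravo, Comet, Echo = {M1, M2, M3, M4, M5, M6, M7, M8, M9} — that's every rack, so 0 are uncovered.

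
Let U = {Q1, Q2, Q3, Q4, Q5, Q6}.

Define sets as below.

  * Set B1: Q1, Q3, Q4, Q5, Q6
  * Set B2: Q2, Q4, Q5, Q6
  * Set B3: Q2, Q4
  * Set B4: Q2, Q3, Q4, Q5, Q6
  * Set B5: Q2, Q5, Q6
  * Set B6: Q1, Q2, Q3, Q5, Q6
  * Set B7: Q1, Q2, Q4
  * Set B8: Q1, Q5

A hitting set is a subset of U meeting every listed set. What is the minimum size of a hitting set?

2

The 2 elements {Q4, Q5} hit every set.
The sets B3, B8 are pairwise disjoint, so any hitting set needs a separate element for each — at least 2. Hence 2 is optimal.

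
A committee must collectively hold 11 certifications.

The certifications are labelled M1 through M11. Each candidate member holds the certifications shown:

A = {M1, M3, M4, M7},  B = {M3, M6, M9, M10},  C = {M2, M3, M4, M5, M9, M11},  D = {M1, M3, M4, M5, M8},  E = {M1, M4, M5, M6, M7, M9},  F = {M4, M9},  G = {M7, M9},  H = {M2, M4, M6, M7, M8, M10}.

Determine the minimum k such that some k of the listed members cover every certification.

3

Take {C, E, H}. Their union is {M1, M2, M3, M4, M5, M6, M7, M8, M9, M10, M11}, which is all 11 certifications.
Only C contains M11, so C is forced; the remaining 5 certifications need at least 2 more members (each remaining member adds at most 4) — so at least 3 members are needed, and 3 is optimal.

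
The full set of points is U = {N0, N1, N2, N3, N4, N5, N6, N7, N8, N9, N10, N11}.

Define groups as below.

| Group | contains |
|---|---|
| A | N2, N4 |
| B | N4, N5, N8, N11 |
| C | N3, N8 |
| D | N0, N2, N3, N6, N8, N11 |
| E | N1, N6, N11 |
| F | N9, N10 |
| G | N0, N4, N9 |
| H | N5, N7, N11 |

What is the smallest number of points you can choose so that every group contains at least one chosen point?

4

Take T = {N4, N8, N9, N11}. Each listed group contains at least one of these, so T is a hitting set of size 4.
The groups A, C, F, H are pairwise disjoint, so any hitting set needs a separate point for each — at least 4. Hence 4 is optimal.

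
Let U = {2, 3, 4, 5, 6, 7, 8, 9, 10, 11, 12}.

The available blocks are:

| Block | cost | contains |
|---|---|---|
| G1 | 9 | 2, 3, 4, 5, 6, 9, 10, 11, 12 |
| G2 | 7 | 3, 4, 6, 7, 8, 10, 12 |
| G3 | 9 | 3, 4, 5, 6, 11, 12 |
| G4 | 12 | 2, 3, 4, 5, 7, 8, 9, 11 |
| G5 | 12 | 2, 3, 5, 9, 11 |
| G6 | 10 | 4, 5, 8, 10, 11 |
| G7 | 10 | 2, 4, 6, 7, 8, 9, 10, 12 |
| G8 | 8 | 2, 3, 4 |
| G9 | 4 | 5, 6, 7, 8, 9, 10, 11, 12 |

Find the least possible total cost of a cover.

12

G8, G9 together cover every element (G8 ∪ G9 = {2, 3, 4, 5, 6, 7, 8, 9, 10, 11, 12}); total cost 8 + 4 = 12.
No covering selection has total cost below 12.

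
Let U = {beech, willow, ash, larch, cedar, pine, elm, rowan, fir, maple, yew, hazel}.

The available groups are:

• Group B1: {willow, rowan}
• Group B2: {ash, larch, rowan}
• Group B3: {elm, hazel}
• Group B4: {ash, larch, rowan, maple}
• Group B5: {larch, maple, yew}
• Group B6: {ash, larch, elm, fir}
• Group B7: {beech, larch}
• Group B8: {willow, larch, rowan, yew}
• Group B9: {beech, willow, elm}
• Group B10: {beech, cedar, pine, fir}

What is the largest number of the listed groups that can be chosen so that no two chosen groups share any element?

4

B1, B3, B5, B10 are pairwise disjoint (B1={willow,rowan}; B3={elm,hazel}; B5={larch,maple,yew}; B10={beech,cedar,pine,fir}).
Every remaining group overlaps one of these, and no 5 of the listed groups are pairwise disjoint, so 4 is the maximum.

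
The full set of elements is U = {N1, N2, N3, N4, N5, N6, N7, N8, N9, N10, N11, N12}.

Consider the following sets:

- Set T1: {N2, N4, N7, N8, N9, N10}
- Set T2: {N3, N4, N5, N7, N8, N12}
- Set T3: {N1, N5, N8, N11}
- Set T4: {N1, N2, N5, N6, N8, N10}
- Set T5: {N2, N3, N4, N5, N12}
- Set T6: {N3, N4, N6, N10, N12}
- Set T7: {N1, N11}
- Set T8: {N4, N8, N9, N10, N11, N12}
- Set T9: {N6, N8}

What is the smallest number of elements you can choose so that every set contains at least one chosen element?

3

Take H = {N4, N8, N11}. Each listed set contains at least one of these, so H is a hitting set of size 3.
The sets T5, T7, T9 are pairwise disjoint, so any hitting set needs a separate element for each — at least 3. Hence 3 is optimal.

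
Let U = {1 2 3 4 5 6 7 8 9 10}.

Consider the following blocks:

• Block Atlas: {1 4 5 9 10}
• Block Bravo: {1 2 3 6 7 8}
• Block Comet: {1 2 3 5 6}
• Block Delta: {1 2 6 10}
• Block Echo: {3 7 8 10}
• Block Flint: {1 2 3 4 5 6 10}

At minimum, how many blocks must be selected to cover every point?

2

Atlas and Bravo cover everything between them: the union {1, 2, 3, 4, 5, 6, 7, 8, 9, 10} is all of U.
No single block has all 10 points (the largest, Flint, has 7), so 2 is optimal.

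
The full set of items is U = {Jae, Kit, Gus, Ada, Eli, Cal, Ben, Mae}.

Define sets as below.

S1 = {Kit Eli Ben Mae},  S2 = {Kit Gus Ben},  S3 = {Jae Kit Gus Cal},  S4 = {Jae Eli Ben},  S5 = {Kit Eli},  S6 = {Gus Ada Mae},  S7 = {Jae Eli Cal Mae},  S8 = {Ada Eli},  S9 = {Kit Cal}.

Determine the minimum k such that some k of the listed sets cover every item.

Take {S1, S6, S7}. Their union is {Jae, Kit, Gus, Ada, Eli, Cal, Ben, Mae}, which is all 8 items.
No 2 of the 9 sets cover everything (all 36 combinations miss at least one item), so 3 is optimal.

3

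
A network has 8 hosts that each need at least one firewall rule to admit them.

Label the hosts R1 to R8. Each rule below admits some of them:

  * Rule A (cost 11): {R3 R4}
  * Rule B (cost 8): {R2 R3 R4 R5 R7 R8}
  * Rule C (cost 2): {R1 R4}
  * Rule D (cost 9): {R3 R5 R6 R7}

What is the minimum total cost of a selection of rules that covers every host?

B, C, D together cover every host (B ∪ C ∪ D = {R1, R2, R3, R4, R5, R6, R7, R8}); total cost 8 + 2 + 9 = 19.
No covering selection has total cost below 19.

19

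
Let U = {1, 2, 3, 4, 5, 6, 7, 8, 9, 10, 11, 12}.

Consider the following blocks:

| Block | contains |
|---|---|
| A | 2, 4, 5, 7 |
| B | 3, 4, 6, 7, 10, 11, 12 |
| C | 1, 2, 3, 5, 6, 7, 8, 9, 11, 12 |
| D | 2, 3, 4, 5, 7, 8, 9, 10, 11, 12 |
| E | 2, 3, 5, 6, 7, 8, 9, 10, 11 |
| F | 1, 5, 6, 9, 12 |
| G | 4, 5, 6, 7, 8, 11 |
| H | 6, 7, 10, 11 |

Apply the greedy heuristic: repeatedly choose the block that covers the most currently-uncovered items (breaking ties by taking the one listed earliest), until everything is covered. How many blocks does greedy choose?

2

Greedy: pick C (covers 10 new) → pick B (covers 2 new). Total picks: 2.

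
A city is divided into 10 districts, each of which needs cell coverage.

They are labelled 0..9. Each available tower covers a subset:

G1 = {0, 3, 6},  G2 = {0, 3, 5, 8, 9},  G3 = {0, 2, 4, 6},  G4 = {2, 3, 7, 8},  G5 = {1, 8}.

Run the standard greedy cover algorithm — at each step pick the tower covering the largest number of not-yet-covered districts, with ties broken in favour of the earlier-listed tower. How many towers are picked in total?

4

Greedy: pick G2 (covers 5 new) → pick G3 (covers 3 new) → pick G4 (covers 1 new) → pick G5 (covers 1 new). Total picks: 4.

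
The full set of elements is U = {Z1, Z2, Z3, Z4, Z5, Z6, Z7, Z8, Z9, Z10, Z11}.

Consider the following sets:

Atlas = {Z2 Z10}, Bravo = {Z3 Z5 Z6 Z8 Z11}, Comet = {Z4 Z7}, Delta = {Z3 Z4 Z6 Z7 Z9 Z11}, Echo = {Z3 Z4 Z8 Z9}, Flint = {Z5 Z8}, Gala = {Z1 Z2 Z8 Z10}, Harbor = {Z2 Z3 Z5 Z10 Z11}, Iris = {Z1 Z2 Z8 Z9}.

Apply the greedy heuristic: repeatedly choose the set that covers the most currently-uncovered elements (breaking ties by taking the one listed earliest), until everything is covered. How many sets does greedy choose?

3

Greedy: pick Delta (covers 6 new) → pick Gala (covers 4 new) → pick Bravo (covers 1 new). Total picks: 3.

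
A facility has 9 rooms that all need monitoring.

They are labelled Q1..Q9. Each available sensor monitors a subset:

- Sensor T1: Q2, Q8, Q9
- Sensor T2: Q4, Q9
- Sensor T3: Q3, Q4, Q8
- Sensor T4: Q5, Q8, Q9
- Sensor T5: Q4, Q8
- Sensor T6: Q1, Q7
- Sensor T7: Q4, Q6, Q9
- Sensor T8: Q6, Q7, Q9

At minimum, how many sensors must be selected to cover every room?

5

T1 and T3 and T4 and T6 and T8 together: T1 ∪ T3 ∪ T4 ∪ T6 ∪ T8 = {Q1, Q2, Q3, Q4, Q5, Q6, Q7, Q8, Q9} — every room is covered.
No 4 of the 8 sensors cover everything (all 70 combinations miss at least one room), so 5 is optimal.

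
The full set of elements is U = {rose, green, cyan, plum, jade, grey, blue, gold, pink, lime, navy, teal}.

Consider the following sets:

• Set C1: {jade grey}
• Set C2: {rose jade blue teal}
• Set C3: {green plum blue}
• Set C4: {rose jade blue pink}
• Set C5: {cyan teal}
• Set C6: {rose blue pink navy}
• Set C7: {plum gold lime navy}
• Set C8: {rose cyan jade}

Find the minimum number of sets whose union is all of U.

5

Take {C1, C3, C4, C5, C7}. Their union is {rose, green, cyan, plum, jade, grey, blue, gold, pink, lime, navy, teal}, which is all 12 elements.
No 4 of the 8 sets cover everything (all 70 combinations miss at least one element), so 5 is optimal.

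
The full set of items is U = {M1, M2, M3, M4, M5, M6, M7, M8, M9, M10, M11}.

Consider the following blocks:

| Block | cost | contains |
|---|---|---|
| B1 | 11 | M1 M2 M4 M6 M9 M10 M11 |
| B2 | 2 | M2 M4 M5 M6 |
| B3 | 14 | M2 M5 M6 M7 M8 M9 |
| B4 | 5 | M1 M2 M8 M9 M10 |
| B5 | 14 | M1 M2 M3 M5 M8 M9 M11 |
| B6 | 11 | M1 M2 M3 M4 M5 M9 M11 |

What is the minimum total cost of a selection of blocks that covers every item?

B3, B4, B6 together cover every item (B3 ∪ B4 ∪ B6 = {M1, M2, M3, M4, M5, M6, M7, M8, M9, M10, M11}); total cost 14 + 5 + 11 = 30.
The greedy pick B2, B4, B6, B3 costs 32; no covering selection beats 30.

30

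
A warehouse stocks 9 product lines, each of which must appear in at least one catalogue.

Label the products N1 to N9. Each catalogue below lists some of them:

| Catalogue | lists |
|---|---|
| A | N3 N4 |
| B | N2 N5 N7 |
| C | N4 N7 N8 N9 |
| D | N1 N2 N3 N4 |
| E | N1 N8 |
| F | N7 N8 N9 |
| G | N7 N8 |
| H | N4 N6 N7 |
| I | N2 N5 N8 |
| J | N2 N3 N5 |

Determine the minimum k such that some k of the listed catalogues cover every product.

4

E and F and H and J together: E ∪ F ∪ H ∪ J = {N1, N2, N3, N4, N5, N6, N7, N8, N9} — every product is covered.
No 3 of the 10 catalogues cover everything (all 120 combinations miss at least one product), so 4 is optimal.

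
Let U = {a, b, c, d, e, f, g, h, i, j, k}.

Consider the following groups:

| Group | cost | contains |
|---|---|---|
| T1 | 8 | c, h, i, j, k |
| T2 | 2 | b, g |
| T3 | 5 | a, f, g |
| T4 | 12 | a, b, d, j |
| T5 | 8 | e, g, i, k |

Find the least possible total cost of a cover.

33

T1, T3, T4, T5 together cover every element (T1 ∪ T3 ∪ T4 ∪ T5 = {a, b, c, d, e, f, g, h, i, j, k}); total cost 8 + 5 + 12 + 8 = 33.
The greedy pick T2, T1, T3, T5, T4 costs 35; no covering selection beats 33.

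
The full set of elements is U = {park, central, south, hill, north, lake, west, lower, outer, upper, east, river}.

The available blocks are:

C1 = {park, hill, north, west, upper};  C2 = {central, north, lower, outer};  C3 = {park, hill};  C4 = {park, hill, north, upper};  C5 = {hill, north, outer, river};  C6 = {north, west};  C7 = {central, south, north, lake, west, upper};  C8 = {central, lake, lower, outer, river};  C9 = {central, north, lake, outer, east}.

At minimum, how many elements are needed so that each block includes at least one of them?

3

H = {hill, north, river} meets every block (each contains at least one member of H), and |H| = 3.
The blocks C3, C6, C8 are pairwise disjoint, so any hitting set needs a separate element for each — at least 3. Hence 3 is optimal.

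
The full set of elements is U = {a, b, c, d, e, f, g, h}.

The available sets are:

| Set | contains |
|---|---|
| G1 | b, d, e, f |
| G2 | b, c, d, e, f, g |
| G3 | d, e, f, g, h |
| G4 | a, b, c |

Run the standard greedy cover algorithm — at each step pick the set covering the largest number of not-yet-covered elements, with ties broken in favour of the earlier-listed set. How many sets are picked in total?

3

Greedy: pick G2 (covers 6 new) → pick G3 (covers 1 new) → pick G4 (covers 1 new). Total picks: 3.
(The true minimum cover uses only 2 sets, so greedy is not optimal here.)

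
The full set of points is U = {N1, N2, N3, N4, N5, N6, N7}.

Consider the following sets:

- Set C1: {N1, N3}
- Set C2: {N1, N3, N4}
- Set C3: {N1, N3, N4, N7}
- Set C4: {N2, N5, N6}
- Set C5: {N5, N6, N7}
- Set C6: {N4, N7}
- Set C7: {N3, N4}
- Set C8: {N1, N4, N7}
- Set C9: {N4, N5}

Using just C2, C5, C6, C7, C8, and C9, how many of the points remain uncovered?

1

Union of C2, C5, C6, C7, C8, C9 = {N1, N3, N4, N5, N6, N7}.
Not covered: N2 — 1 point.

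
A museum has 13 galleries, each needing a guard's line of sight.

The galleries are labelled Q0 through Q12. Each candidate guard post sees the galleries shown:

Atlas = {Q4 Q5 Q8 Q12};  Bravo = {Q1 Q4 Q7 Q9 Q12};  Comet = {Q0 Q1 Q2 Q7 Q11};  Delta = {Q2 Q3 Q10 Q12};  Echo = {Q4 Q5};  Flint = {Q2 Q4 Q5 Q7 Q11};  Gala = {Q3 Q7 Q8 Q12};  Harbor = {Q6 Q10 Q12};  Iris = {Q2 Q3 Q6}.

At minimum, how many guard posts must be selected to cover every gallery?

Take {Atlas, Bravo, Comet, Gala, Harbor}. Their union is {Q0, Q1, Q2, Q3, Q4, Q5, Q6, Q7, Q8, Q9, Q10, Q11, Q12}, which is all 13 galleries.
No 4 of the 9 guard posts cover everything (all 126 combinations miss at least one gallery), so 5 is optimal.

5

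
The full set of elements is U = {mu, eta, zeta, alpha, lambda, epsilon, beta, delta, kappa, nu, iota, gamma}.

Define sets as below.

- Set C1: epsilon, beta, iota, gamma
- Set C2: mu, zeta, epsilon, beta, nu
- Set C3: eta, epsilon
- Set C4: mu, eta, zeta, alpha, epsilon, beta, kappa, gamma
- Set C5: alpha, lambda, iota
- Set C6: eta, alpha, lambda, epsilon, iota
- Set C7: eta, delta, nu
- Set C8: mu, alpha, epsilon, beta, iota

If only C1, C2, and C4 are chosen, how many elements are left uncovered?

Union of C1, C2, C4 = {mu, eta, zeta, alpha, epsilon, beta, kappa, nu, iota, gamma}.
Not covered: lambda, delta — 2 elements.

2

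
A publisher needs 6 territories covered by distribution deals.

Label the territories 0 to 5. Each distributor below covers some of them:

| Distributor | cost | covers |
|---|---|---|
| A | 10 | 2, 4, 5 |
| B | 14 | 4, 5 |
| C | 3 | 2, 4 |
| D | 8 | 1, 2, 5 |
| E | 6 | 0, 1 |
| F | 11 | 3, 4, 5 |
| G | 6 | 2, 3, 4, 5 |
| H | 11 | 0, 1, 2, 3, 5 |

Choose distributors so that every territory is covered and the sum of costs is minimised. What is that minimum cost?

E, G together cover every territory (E ∪ G = {0, 1, 2, 3, 4, 5}); total cost 6 + 6 = 12.
The greedy pick C, H costs 14; no covering selection beats 12.

12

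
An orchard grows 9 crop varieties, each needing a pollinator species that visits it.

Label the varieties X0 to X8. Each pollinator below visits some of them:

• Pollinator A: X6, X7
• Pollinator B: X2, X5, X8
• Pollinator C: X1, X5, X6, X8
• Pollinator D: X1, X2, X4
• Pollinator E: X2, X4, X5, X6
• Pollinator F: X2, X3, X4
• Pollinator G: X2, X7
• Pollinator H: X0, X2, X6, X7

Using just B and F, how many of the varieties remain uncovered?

4

Union of B, F = {X2, X3, X4, X5, X8}.
Not covered: X0, X1, X6, X7 — 4 varieties.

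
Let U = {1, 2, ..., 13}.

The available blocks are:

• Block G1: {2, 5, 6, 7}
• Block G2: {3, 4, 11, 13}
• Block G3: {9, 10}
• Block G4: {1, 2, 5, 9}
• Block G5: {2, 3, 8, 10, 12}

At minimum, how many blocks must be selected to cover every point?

4

G1 and G2 and G4 and G5 together: G1 ∪ G2 ∪ G4 ∪ G5 = {1, 2, 3, 4, 5, 6, 7, 8, 9, 10, 11, 12, 13} — every point is covered.
Only G4 contains 1, so G4 is forced; the remaining 9 points need at least 3 more blocks (each remaining block adds at most 4) — so at least 4 blocks are needed, and 4 is optimal.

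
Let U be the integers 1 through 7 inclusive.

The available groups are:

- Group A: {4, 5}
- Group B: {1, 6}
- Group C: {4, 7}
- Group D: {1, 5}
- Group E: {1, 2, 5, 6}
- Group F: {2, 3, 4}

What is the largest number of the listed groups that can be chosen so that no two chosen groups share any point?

B, C are pairwise disjoint (B={1,6}; C={4,7}).
Every remaining group overlaps one of these, and no 3 of the listed groups are pairwise disjoint, so 2 is the maximum.

2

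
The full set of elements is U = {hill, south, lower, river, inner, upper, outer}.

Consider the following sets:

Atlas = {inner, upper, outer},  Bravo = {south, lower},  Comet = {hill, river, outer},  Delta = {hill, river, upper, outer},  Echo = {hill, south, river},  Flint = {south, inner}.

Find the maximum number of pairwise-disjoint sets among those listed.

2

Atlas, Echo are pairwise disjoint (Atlas={inner,upper,outer}; Echo={hill,south,river}).
Every remaining set overlaps one of these, and no 3 of the listed sets are pairwise disjoint, so 2 is the maximum.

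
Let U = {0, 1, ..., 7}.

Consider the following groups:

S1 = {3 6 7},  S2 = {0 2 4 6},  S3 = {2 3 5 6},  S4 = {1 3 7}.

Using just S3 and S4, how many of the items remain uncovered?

Union of S3, S4 = {1, 2, 3, 5, 6, 7}.
Not covered: 0, 4 — 2 items.

2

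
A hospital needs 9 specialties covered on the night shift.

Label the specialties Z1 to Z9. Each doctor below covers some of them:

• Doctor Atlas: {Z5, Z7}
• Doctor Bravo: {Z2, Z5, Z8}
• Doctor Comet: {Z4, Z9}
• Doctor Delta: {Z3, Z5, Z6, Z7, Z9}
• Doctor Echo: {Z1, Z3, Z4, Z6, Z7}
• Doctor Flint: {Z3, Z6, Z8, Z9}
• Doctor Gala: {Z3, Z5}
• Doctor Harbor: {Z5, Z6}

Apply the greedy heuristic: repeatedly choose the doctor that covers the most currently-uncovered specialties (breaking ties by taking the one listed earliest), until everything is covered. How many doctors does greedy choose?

3

Greedy: pick Delta (covers 5 new) → pick Bravo (covers 2 new) → pick Echo (covers 2 new). Total picks: 3.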